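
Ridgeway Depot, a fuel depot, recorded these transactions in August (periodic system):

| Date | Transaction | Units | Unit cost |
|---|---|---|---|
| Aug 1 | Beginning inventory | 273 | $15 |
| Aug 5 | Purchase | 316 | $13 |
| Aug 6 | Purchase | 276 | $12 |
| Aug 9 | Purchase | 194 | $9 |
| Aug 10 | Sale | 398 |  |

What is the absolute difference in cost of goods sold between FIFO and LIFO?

$1,526

FIFO COGS: 273 @ $15 + 125 @ $13 = $5,720
LIFO COGS: 194 @ $9 + 204 @ $12 = $4,194
Difference = |$5,720 − $4,194| = $1,526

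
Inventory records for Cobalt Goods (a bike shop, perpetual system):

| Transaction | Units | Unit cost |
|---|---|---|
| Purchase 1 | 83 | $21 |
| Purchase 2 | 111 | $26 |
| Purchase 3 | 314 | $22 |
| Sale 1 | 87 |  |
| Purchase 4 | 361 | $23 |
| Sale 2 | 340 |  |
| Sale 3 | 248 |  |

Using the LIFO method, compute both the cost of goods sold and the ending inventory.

Sale 1 (87) [LIFO — newest first]: 87 @ $22 = $1,914
Sale 2 (340) [LIFO — newest first]: 340 @ $23 = $7,820
Sale 3 (248) [LIFO — newest first]: 21 @ $23 + 227 @ $22 = $5,477
Total COGS = $1,914 + $7,820 + $5,477 = $15,211
Ending inventory: 83 @ $21 + 111 @ $26 = $4,629

COGS = $15,211; ending inventory = $4,629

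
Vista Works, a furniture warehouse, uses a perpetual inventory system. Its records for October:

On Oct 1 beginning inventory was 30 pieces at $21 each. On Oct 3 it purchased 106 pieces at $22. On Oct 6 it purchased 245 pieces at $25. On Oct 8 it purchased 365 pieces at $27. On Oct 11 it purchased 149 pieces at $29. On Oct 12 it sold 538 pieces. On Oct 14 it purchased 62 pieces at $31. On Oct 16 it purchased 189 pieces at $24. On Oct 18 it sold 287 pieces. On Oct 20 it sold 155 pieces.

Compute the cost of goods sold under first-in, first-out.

Oct 12, 538 sold [FIFO — oldest first]: 30 @ $21 + 106 @ $22 + 245 @ $25 + 157 @ $27 = $13,326
Oct 18, 287 sold [FIFO — oldest first]: 208 @ $27 + 79 @ $29 = $7,907
Oct 20, 155 sold [FIFO — oldest first]: 70 @ $29 + 62 @ $31 + 23 @ $24 = $4,504
Total COGS = $13,326 + $7,907 + $4,504 = $25,737
Ending inventory: 166 @ $24 = $3,984

COGS = $25,737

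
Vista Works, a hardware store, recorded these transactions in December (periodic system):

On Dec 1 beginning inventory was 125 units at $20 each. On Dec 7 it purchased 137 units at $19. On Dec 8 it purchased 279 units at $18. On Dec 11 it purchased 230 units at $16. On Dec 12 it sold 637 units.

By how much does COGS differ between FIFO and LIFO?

$527

FIFO COGS: 125 @ $20 + 137 @ $19 + 279 @ $18 + 96 @ $16 = $11,661
LIFO COGS: 230 @ $16 + 279 @ $18 + 128 @ $19 = $11,134
Difference = |$11,661 − $11,134| = $527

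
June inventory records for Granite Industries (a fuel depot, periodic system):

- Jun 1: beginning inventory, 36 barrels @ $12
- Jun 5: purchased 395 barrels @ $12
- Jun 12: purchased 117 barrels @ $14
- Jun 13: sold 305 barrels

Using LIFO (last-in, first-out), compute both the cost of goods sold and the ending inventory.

COGS = $3,894; ending inventory = $2,916

Jun 13, 305 sold [LIFO — newest first]: 117 @ $14 + 188 @ $12 = $3,894
Ending inventory: 36 @ $12 + 207 @ $12 = $2,916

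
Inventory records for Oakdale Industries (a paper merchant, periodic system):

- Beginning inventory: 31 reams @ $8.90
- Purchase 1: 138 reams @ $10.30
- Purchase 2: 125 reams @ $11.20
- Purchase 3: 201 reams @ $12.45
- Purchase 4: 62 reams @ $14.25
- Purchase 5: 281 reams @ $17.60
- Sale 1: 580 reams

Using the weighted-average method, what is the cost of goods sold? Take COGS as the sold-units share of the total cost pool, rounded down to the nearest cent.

Sale 1, sell 580: 580/838 × $11,428.85 → $7,910.18
Ending inventory (cost pool remaining) = $3,518.67

COGS = $7,910.18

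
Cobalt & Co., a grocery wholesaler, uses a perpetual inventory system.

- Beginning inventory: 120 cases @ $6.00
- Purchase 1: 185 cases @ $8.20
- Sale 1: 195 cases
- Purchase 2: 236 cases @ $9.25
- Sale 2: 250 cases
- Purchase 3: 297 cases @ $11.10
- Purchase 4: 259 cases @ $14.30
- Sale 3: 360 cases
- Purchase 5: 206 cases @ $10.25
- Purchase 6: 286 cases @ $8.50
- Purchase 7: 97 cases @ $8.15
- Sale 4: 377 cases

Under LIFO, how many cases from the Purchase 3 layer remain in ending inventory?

196

Sale 1 (195) [LIFO — newest first]: 185 @ $8.20 + 10 @ $6.00 = $1,577.00
Sale 2 (250) [LIFO — newest first]: 236 @ $9.25 + 14 @ $6.00 = $2,267.00
Sale 3 (360) [LIFO — newest first]: 259 @ $14.30 + 101 @ $11.10 = $4,824.80
Sale 4 (377) [LIFO — newest first]: 97 @ $8.15 + 280 @ $8.50 = $3,170.55
Total COGS = $1,577.00 + $2,267.00 + $4,824.80 + $3,170.55 = $11,839.35
Ending inventory: 96 @ $6.00 + 196 @ $11.10 + 206 @ $10.25 + 6 @ $8.50 = $4,914.10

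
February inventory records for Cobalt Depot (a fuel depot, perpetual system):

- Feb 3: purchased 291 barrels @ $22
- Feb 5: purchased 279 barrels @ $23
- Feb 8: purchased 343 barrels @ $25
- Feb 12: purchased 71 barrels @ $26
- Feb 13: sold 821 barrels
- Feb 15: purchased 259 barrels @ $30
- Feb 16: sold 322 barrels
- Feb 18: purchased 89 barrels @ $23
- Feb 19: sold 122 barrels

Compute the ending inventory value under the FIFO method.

Feb 13, 821 sold [FIFO — oldest first]: 291 @ $22 + 279 @ $23 + 251 @ $25 = $19,094
Feb 16, 322 sold [FIFO — oldest first]: 92 @ $25 + 71 @ $26 + 159 @ $30 = $8,916
Feb 19, 122 sold [FIFO — oldest first]: 100 @ $30 + 22 @ $23 = $3,506
Total COGS = $19,094 + $8,916 + $3,506 = $31,516
Ending inventory: 67 @ $23 = $1,541
Check: goods available $33,057 = COGS $31,516 + ending $1,541

Ending inventory = $1,541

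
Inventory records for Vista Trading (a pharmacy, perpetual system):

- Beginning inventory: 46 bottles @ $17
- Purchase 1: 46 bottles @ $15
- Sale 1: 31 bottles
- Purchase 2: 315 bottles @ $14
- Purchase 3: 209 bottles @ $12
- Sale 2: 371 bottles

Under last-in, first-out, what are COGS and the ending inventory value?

COGS = $5,241; ending inventory = $3,149

Sale 1 (31) [LIFO — newest first]: 31 @ $15 = $465
Sale 2 (371) [LIFO — newest first]: 209 @ $12 + 162 @ $14 = $4,776
Total COGS = $465 + $4,776 = $5,241
Ending inventory: 46 @ $17 + 15 @ $15 + 153 @ $14 = $3,149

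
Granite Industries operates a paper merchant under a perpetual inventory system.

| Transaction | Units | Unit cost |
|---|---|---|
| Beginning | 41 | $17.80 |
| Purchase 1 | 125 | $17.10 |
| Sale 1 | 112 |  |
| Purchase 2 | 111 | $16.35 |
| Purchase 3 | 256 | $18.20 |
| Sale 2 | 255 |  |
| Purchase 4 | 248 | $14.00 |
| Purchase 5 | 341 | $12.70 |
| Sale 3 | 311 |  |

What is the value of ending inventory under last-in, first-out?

Ending inventory = $6,638.15

Sale 1 (112) [LIFO — newest first]: 112 @ $17.10 = $1,915.20
Sale 2 (255) [LIFO — newest first]: 255 @ $18.20 = $4,641.00
Sale 3 (311) [LIFO — newest first]: 311 @ $12.70 = $3,949.70
Total COGS = $1,915.20 + $4,641.00 + $3,949.70 = $10,505.90
Ending inventory: 41 @ $17.80 + 13 @ $17.10 + 111 @ $16.35 + 1 @ $18.20 + 248 @ $14.00 + 30 @ $12.70 = $6,638.15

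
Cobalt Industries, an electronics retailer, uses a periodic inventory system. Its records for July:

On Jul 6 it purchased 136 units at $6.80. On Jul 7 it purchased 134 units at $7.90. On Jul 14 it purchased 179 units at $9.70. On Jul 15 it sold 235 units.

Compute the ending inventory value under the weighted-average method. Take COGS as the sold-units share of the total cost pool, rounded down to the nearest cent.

Jul 15, sell 235: 235/449 × $3,719.70 → $1,946.83
Ending inventory (cost pool remaining) = $1,772.87

Ending inventory = $1,772.87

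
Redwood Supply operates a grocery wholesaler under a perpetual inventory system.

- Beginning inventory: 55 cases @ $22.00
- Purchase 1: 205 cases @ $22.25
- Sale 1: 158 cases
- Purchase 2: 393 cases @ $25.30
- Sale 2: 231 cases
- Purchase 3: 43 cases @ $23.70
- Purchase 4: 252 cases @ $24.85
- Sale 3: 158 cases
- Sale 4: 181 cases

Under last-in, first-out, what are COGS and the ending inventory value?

Sale 1 (158) [LIFO — newest first]: 158 @ $22.25 = $3,515.50
Sale 2 (231) [LIFO — newest first]: 231 @ $25.30 = $5,844.30
Sale 3 (158) [LIFO — newest first]: 158 @ $24.85 = $3,926.30
Sale 4 (181) [LIFO — newest first]: 94 @ $24.85 + 43 @ $23.70 + 44 @ $25.30 = $4,468.20
Total COGS = $3,515.50 + $5,844.30 + $3,926.30 + $4,468.20 = $17,754.30
Ending inventory: 55 @ $22.00 + 47 @ $22.25 + 118 @ $25.30 = $5,241.15

COGS = $17,754.30; ending inventory = $5,241.15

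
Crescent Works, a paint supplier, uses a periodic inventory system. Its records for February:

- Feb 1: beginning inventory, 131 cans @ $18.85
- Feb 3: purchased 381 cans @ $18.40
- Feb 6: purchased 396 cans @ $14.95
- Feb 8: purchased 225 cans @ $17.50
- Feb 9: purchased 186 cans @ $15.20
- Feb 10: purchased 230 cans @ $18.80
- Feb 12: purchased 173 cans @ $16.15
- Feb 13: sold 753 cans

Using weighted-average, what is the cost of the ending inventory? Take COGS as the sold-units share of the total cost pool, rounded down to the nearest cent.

Feb 13, sell 753: 753/1722 × $29,282.60 → $12,804.76
Ending inventory (cost pool remaining) = $16,477.84

Ending inventory = $16,477.84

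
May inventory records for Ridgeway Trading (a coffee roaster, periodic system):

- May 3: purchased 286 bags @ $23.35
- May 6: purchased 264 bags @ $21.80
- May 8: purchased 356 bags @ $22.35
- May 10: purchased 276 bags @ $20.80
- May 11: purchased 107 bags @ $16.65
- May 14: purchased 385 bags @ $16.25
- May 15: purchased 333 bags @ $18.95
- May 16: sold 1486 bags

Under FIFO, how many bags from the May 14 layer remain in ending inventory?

188

May 16, 1486 sold [FIFO — oldest first]: 286 @ $23.35 + 264 @ $21.80 + 356 @ $22.35 + 276 @ $20.80 + 107 @ $16.65 + 197 @ $16.25 = $31,113.50
Ending inventory: 188 @ $16.25 + 333 @ $18.95 = $9,365.35
Check: goods available $40,478.85 = COGS $31,113.50 + ending $9,365.35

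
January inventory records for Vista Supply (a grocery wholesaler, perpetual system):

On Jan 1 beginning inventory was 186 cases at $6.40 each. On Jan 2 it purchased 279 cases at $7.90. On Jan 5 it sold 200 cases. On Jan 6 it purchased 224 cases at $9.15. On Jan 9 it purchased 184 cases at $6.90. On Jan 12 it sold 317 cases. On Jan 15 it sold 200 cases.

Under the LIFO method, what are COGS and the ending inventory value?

Jan 5, 200 sold [LIFO — newest first]: 200 @ $7.90 = $1,580.00
Jan 12, 317 sold [LIFO — newest first]: 184 @ $6.90 + 133 @ $9.15 = $2,486.55
Jan 15, 200 sold [LIFO — newest first]: 91 @ $9.15 + 79 @ $7.90 + 30 @ $6.40 = $1,648.75
Total COGS = $1,580.00 + $2,486.55 + $1,648.75 = $5,715.30
Ending inventory: 156 @ $6.40 = $998.40

COGS = $5,715.30; ending inventory = $998.40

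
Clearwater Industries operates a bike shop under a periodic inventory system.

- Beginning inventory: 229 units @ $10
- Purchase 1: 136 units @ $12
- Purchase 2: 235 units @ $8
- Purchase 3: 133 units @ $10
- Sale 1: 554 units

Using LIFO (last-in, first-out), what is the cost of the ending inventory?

Ending inventory = $1,790

Sale 1 (554) [LIFO — newest first]: 133 @ $10 + 235 @ $8 + 136 @ $12 + 50 @ $10 = $5,342
Ending inventory: 179 @ $10 = $1,790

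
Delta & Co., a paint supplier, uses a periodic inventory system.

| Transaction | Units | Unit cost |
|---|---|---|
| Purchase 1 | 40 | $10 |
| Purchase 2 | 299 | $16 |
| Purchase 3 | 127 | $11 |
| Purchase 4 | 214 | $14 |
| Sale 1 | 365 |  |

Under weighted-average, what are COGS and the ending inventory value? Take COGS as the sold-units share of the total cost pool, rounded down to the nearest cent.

Sale 1, sell 365: 365/680 × $9,577.00 → $5,140.59
Ending inventory (cost pool remaining) = $4,436.41

COGS = $5,140.59; ending inventory = $4,436.41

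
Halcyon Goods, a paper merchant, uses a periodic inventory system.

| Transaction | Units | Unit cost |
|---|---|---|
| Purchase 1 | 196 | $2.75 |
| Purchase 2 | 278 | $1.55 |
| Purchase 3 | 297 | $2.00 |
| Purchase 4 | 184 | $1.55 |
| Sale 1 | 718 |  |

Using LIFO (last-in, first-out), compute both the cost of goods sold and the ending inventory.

Sale 1 (718) [LIFO — newest first]: 184 @ $1.55 + 297 @ $2.00 + 237 @ $1.55 = $1,246.55
Ending inventory: 196 @ $2.75 + 41 @ $1.55 = $602.55
Check: goods available $1,849.10 = COGS $1,246.55 + ending $602.55

COGS = $1,246.55; ending inventory = $602.55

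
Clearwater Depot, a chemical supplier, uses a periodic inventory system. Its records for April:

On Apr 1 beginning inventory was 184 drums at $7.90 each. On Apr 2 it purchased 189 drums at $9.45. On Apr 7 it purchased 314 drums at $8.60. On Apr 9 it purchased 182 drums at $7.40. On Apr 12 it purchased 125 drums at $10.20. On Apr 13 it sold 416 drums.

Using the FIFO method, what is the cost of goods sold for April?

Apr 13, 416 sold [FIFO — oldest first]: 184 @ $7.90 + 189 @ $9.45 + 43 @ $8.60 = $3,609.45
Ending inventory: 271 @ $8.60 + 182 @ $7.40 + 125 @ $10.20 = $4,952.40
Check: goods available $8,561.85 = COGS $3,609.45 + ending $4,952.40

COGS = $3,609.45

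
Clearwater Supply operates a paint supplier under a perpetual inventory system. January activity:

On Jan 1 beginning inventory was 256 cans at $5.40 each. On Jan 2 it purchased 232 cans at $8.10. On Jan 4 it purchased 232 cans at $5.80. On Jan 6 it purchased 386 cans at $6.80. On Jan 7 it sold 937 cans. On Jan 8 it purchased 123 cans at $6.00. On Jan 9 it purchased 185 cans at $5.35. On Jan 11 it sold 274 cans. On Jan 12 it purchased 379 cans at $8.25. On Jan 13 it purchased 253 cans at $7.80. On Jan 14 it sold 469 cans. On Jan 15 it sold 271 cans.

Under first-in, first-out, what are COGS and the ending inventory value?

COGS = $13,318.90; ending inventory = $741.00

Jan 7, 937 sold [FIFO — oldest first]: 256 @ $5.40 + 232 @ $8.10 + 232 @ $5.80 + 217 @ $6.80 = $6,082.80
Jan 11, 274 sold [FIFO — oldest first]: 169 @ $6.80 + 105 @ $6.00 = $1,779.20
Jan 14, 469 sold [FIFO — oldest first]: 18 @ $6.00 + 185 @ $5.35 + 266 @ $8.25 = $3,292.25
Jan 15, 271 sold [FIFO — oldest first]: 113 @ $8.25 + 158 @ $7.80 = $2,164.65
Total COGS = $6,082.80 + $1,779.20 + $3,292.25 + $2,164.65 = $13,318.90
Ending inventory: 95 @ $7.80 = $741.00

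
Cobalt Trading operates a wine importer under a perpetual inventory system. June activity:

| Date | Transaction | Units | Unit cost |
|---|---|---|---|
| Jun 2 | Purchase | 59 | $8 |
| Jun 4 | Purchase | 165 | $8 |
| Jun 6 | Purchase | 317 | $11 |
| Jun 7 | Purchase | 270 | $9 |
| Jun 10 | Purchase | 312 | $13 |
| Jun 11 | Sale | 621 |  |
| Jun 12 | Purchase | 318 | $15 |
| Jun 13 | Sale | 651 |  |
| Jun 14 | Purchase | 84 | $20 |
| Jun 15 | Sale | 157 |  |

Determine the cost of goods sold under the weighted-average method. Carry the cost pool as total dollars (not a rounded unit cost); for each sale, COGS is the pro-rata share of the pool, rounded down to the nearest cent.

COGS = $16,793.21

After Jun 2: 59 on hand, pool $472.00 (≈ $8.0000 each)
After Jun 4: 224 on hand, pool $1,792.00 (≈ $8.0000 each)
After Jun 6: 541 on hand, pool $5,279.00 (≈ $9.7579 each)
After Jun 7: 811 on hand, pool $7,709.00 (≈ $9.5055 each)
After Jun 10: 1123 on hand, pool $11,765.00 (≈ $10.4764 each)
Jun 11, sell 621: 621/1123 × $11,765.00 → $6,505.84
After Jun 12: 820 on hand, pool $10,029.16 (≈ $12.2307 each)
Jun 13, sell 651: 651/820 × $10,029.16 → $7,962.17
After Jun 14: 253 on hand, pool $3,746.99 (≈ $14.8102 each)
Jun 15, sell 157: 157/253 × $3,746.99 → $2,325.20
Total COGS = $6,505.84 + $7,962.17 + $2,325.20 = $16,793.21
Ending inventory (cost pool remaining) = $1,421.79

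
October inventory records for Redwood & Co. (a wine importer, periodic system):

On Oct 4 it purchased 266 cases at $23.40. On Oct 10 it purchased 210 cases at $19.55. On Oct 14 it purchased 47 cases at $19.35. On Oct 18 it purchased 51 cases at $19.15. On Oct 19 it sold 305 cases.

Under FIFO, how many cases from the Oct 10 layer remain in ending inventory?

171

Oct 19, 305 sold [FIFO — oldest first]: 266 @ $23.40 + 39 @ $19.55 = $6,986.85
Ending inventory: 171 @ $19.55 + 47 @ $19.35 + 51 @ $19.15 = $5,229.15
Check: goods available $12,216.00 = COGS $6,986.85 + ending $5,229.15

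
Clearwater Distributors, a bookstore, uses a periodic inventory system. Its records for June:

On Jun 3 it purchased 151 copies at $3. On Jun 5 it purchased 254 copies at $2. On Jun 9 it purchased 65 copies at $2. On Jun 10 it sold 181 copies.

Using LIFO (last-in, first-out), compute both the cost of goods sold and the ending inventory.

COGS = $362; ending inventory = $729

Jun 10, 181 sold [LIFO — newest first]: 65 @ $2 + 116 @ $2 = $362
Ending inventory: 151 @ $3 + 138 @ $2 = $729
Check: goods available $1,091 = COGS $362 + ending $729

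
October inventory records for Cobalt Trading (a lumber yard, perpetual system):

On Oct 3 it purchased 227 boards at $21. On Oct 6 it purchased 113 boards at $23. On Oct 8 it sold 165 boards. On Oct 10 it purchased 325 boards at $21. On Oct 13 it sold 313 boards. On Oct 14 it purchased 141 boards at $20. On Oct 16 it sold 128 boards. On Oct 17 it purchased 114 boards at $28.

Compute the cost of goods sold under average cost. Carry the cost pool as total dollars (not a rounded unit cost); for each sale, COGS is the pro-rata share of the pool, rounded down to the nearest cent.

COGS = $12,870.44

After Oct 3: 227 on hand, pool $4,767.00 (≈ $21.0000 each)
After Oct 6: 340 on hand, pool $7,366.00 (≈ $21.6647 each)
Oct 8, sell 165: 165/340 × $7,366.00 → $3,574.67
After Oct 10: 500 on hand, pool $10,616.33 (≈ $21.2327 each)
Oct 13, sell 313: 313/500 × $10,616.33 → $6,645.82
After Oct 14: 328 on hand, pool $6,790.51 (≈ $20.7028 each)
Oct 16, sell 128: 128/328 × $6,790.51 → $2,649.95
After Oct 17: 314 on hand, pool $7,332.56 (≈ $23.3521 each)
Total COGS = $3,574.67 + $6,645.82 + $2,649.95 = $12,870.44
Ending inventory (cost pool remaining) = $7,332.56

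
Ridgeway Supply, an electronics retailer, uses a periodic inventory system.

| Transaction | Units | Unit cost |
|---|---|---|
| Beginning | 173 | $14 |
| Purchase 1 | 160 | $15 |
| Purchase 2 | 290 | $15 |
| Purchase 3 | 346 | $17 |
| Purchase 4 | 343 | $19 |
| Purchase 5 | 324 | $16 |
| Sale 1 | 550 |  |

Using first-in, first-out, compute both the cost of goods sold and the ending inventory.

Sale 1 (550) [FIFO — oldest first]: 173 @ $14 + 160 @ $15 + 217 @ $15 = $8,077
Ending inventory: 73 @ $15 + 346 @ $17 + 343 @ $19 + 324 @ $16 = $18,678
Check: goods available $26,755 = COGS $8,077 + ending $18,678

COGS = $8,077; ending inventory = $18,678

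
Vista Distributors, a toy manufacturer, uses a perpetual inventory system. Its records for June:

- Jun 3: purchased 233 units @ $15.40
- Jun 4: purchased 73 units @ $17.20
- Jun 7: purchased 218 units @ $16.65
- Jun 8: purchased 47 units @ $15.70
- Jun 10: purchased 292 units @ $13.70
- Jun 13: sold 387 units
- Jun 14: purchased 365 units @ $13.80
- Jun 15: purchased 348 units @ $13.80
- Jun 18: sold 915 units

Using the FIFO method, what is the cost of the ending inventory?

Jun 13, 387 sold [FIFO — oldest first]: 233 @ $15.40 + 73 @ $17.20 + 81 @ $16.65 = $6,192.45
Jun 18, 915 sold [FIFO — oldest first]: 137 @ $16.65 + 47 @ $15.70 + 292 @ $13.70 + 365 @ $13.80 + 74 @ $13.80 = $13,077.55
Total COGS = $6,192.45 + $13,077.55 = $19,270.00
Ending inventory: 274 @ $13.80 = $3,781.20

Ending inventory = $3,781.20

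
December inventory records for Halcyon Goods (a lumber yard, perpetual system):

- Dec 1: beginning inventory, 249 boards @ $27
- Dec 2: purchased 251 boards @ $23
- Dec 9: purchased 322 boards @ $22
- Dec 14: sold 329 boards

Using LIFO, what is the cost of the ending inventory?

Dec 14, 329 sold [LIFO — newest first]: 322 @ $22 + 7 @ $23 = $7,245
Ending inventory: 249 @ $27 + 244 @ $23 = $12,335

Ending inventory = $12,335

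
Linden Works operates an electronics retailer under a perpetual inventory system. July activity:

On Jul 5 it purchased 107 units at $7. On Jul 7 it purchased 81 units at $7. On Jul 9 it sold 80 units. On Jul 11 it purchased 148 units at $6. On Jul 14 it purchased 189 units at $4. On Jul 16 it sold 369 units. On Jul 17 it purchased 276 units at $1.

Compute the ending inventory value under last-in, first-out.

Jul 9, 80 sold [LIFO — newest first]: 80 @ $7 = $560
Jul 16, 369 sold [LIFO — newest first]: 189 @ $4 + 148 @ $6 + 1 @ $7 + 31 @ $7 = $1,868
Total COGS = $560 + $1,868 = $2,428
Ending inventory: 76 @ $7 + 276 @ $1 = $808
Check: goods available $3,236 = COGS $2,428 + ending $808

Ending inventory = $808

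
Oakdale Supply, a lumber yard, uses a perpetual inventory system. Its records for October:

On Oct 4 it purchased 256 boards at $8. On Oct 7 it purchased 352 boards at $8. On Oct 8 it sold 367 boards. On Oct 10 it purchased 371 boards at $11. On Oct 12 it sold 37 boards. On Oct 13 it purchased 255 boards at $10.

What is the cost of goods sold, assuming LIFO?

Oct 8, 367 sold [LIFO — newest first]: 352 @ $8 + 15 @ $8 = $2,936
Oct 12, 37 sold [LIFO — newest first]: 37 @ $11 = $407
Total COGS = $2,936 + $407 = $3,343
Ending inventory: 241 @ $8 + 334 @ $11 + 255 @ $10 = $8,152

COGS = $3,343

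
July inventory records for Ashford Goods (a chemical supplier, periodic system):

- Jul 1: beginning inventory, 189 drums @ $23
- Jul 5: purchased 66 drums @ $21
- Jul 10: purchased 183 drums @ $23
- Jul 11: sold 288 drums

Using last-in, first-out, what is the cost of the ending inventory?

Jul 11, 288 sold [LIFO — newest first]: 183 @ $23 + 66 @ $21 + 39 @ $23 = $6,492
Ending inventory: 150 @ $23 = $3,450

Ending inventory = $3,450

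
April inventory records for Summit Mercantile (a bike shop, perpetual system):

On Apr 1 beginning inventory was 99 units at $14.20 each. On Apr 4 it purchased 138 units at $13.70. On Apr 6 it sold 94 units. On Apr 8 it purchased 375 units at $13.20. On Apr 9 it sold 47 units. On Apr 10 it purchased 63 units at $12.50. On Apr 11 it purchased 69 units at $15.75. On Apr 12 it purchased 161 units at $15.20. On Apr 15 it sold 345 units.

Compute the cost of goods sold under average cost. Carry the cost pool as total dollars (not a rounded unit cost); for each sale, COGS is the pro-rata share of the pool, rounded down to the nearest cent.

After Apr 1: 99 on hand, pool $1,405.80 (≈ $14.2000 each)
After Apr 4: 237 on hand, pool $3,296.40 (≈ $13.9089 each)
Apr 6, sell 94: 94/237 × $3,296.40 → $1,307.43
After Apr 8: 518 on hand, pool $6,938.97 (≈ $13.3957 each)
Apr 9, sell 47: 47/518 × $6,938.97 → $629.59
After Apr 10: 534 on hand, pool $7,096.88 (≈ $13.2900 each)
After Apr 11: 603 on hand, pool $8,183.63 (≈ $13.5715 each)
After Apr 12: 764 on hand, pool $10,630.83 (≈ $13.9147 each)
Apr 15, sell 345: 345/764 × $10,630.83 → $4,800.57
Total COGS = $1,307.43 + $629.59 + $4,800.57 = $6,737.59
Ending inventory (cost pool remaining) = $5,830.26
Check: goods available $12,567.85 = COGS $6,737.59 + ending $5,830.26

COGS = $6,737.59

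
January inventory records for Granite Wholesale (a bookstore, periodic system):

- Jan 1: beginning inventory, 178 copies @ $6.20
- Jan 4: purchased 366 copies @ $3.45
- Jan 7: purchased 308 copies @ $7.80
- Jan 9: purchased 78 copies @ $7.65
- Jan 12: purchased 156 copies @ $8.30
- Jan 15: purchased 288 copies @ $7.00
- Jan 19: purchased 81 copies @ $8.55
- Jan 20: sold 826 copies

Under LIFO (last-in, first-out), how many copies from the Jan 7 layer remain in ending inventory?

85

Jan 20, 826 sold [LIFO — newest first]: 81 @ $8.55 + 288 @ $7.00 + 156 @ $8.30 + 78 @ $7.65 + 223 @ $7.80 = $6,339.45
Ending inventory: 178 @ $6.20 + 366 @ $3.45 + 85 @ $7.80 = $3,029.30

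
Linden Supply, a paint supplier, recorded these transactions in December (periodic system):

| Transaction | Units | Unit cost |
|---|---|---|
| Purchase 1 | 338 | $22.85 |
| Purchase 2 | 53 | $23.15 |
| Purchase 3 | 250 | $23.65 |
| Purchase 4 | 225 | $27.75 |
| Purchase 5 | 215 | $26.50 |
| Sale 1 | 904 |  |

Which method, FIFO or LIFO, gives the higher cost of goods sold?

LIFO

FIFO COGS: 338 @ $22.85 + 53 @ $23.15 + 250 @ $23.65 + 225 @ $27.75 + 38 @ $26.50 = $22,113.50
LIFO COGS: 215 @ $26.50 + 225 @ $27.75 + 250 @ $23.65 + 53 @ $23.15 + 161 @ $22.85 = $22,759.55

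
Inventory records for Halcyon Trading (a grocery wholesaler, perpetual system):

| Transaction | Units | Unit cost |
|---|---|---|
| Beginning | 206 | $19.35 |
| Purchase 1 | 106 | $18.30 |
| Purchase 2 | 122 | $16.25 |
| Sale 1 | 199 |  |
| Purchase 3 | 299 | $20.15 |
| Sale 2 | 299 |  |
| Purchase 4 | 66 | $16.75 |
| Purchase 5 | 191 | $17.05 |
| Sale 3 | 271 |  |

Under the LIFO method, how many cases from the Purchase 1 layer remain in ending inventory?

15

Sale 1 (199) [LIFO — newest first]: 122 @ $16.25 + 77 @ $18.30 = $3,391.60
Sale 2 (299) [LIFO — newest first]: 299 @ $20.15 = $6,024.85
Sale 3 (271) [LIFO — newest first]: 191 @ $17.05 + 66 @ $16.75 + 14 @ $18.30 = $4,618.25
Total COGS = $3,391.60 + $6,024.85 + $4,618.25 = $14,034.70
Ending inventory: 206 @ $19.35 + 15 @ $18.30 = $4,260.60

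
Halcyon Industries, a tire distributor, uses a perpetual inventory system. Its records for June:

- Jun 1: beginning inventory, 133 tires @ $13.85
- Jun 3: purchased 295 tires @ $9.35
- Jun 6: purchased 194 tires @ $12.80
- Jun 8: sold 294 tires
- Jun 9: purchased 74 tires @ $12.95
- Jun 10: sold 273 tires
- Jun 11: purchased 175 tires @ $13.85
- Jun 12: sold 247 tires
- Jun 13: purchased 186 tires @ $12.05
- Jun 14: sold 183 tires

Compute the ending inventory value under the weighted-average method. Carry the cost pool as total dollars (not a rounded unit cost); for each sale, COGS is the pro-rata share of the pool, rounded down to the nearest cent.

Ending inventory = $735.36

After Jun 1: 133 on hand, pool $1,842.05 (≈ $13.8500 each)
After Jun 3: 428 on hand, pool $4,600.30 (≈ $10.7484 each)
After Jun 6: 622 on hand, pool $7,083.50 (≈ $11.3883 each)
Jun 8, sell 294: 294/622 × $7,083.50 → $3,348.14
After Jun 9: 402 on hand, pool $4,693.66 (≈ $11.6758 each)
Jun 10, sell 273: 273/402 × $4,693.66 → $3,187.48
After Jun 11: 304 on hand, pool $3,929.93 (≈ $12.9274 each)
Jun 12, sell 247: 247/304 × $3,929.93 → $3,193.06
After Jun 13: 243 on hand, pool $2,978.17 (≈ $12.2558 each)
Jun 14, sell 183: 183/243 × $2,978.17 → $2,242.81
Total COGS = $3,348.14 + $3,187.48 + $3,193.06 + $2,242.81 = $11,971.49
Ending inventory (cost pool remaining) = $735.36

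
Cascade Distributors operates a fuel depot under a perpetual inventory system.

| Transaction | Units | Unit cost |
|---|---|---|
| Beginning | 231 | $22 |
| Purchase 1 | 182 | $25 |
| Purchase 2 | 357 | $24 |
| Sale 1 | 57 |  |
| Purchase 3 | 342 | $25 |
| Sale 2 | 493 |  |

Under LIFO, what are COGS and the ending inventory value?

Sale 1 (57) [LIFO — newest first]: 57 @ $24 = $1,368
Sale 2 (493) [LIFO — newest first]: 342 @ $25 + 151 @ $24 = $12,174
Total COGS = $1,368 + $12,174 = $13,542
Ending inventory: 231 @ $22 + 182 @ $25 + 149 @ $24 = $13,208

COGS = $13,542; ending inventory = $13,208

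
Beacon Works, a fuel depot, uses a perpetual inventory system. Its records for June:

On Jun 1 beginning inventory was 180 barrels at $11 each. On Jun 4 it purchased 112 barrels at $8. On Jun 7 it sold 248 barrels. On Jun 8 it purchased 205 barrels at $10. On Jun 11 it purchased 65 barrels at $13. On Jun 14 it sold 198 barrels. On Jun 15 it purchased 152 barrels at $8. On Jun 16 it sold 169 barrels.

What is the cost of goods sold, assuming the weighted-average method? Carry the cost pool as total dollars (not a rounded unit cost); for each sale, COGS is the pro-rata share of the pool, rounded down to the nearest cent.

After Jun 1: 180 on hand, pool $1,980.00 (≈ $11.0000 each)
After Jun 4: 292 on hand, pool $2,876.00 (≈ $9.8493 each)
Jun 7, sell 248: 248/292 × $2,876.00 → $2,442.63
After Jun 8: 249 on hand, pool $2,483.37 (≈ $9.9734 each)
After Jun 11: 314 on hand, pool $3,328.37 (≈ $10.5999 each)
Jun 14, sell 198: 198/314 × $3,328.37 → $2,098.78
After Jun 15: 268 on hand, pool $2,445.59 (≈ $9.1253 each)
Jun 16, sell 169: 169/268 × $2,445.59 → $1,542.18
Total COGS = $2,442.63 + $2,098.78 + $1,542.18 = $6,083.59
Ending inventory (cost pool remaining) = $903.41

COGS = $6,083.59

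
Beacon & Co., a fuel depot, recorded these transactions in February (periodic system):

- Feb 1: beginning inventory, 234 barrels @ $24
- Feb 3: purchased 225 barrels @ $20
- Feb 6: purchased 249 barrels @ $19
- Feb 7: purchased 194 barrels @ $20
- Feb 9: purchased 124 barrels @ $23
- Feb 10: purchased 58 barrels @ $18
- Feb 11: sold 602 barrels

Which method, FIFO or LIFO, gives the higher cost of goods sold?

FIFO

FIFO COGS: 234 @ $24 + 225 @ $20 + 143 @ $19 = $12,833
LIFO COGS: 58 @ $18 + 124 @ $23 + 194 @ $20 + 226 @ $19 = $12,070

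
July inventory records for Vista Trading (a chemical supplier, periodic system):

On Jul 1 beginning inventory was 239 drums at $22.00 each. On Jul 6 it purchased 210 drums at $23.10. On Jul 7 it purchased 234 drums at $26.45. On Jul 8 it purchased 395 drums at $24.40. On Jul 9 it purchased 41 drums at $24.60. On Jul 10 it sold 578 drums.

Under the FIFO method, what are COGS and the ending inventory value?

COGS = $13,521.05; ending inventory = $13,423.85

Jul 10, 578 sold [FIFO — oldest first]: 239 @ $22.00 + 210 @ $23.10 + 129 @ $26.45 = $13,521.05
Ending inventory: 105 @ $26.45 + 395 @ $24.40 + 41 @ $24.60 = $13,423.85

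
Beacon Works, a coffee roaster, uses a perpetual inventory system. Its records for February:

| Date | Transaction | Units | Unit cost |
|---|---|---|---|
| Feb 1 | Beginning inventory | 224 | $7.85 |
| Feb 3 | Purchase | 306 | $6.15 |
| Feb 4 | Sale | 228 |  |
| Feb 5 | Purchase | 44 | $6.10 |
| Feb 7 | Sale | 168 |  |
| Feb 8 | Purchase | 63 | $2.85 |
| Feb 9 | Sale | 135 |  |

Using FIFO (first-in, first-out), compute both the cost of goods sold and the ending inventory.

COGS = $3,646.40; ending inventory = $441.85

Feb 4, 228 sold [FIFO — oldest first]: 224 @ $7.85 + 4 @ $6.15 = $1,783.00
Feb 7, 168 sold [FIFO — oldest first]: 168 @ $6.15 = $1,033.20
Feb 9, 135 sold [FIFO — oldest first]: 134 @ $6.15 + 1 @ $6.10 = $830.20
Total COGS = $1,783.00 + $1,033.20 + $830.20 = $3,646.40
Ending inventory: 43 @ $6.10 + 63 @ $2.85 = $441.85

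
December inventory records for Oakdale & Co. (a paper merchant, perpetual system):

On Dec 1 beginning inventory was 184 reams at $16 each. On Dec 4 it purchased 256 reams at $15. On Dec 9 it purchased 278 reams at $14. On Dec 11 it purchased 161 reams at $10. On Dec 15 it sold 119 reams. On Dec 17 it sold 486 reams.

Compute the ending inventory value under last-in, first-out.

Ending inventory = $4,294

Dec 15, 119 sold [LIFO — newest first]: 119 @ $10 = $1,190
Dec 17, 486 sold [LIFO — newest first]: 42 @ $10 + 278 @ $14 + 166 @ $15 = $6,802
Total COGS = $1,190 + $6,802 = $7,992
Ending inventory: 184 @ $16 + 90 @ $15 = $4,294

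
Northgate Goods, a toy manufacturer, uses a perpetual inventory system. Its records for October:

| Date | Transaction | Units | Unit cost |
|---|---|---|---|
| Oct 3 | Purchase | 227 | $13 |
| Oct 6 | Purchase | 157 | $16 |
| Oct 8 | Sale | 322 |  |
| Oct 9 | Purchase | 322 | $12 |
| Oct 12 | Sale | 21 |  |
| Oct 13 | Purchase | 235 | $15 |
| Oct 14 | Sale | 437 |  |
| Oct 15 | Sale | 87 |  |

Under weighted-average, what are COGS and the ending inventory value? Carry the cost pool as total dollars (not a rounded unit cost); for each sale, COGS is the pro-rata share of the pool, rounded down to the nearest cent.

COGS = $11,860.60; ending inventory = $991.40

After Oct 3: 227 on hand, pool $2,951.00 (≈ $13.0000 each)
After Oct 6: 384 on hand, pool $5,463.00 (≈ $14.2266 each)
Oct 8, sell 322: 322/384 × $5,463.00 → $4,580.95
After Oct 9: 384 on hand, pool $4,746.05 (≈ $12.3595 each)
Oct 12, sell 21: 21/384 × $4,746.05 → $259.54
After Oct 13: 598 on hand, pool $8,011.51 (≈ $13.3972 each)
Oct 14, sell 437: 437/598 × $8,011.51 → $5,854.56
Oct 15, sell 87: 87/161 × $2,156.95 → $1,165.55
Total COGS = $4,580.95 + $259.54 + $5,854.56 + $1,165.55 = $11,860.60
Ending inventory (cost pool remaining) = $991.40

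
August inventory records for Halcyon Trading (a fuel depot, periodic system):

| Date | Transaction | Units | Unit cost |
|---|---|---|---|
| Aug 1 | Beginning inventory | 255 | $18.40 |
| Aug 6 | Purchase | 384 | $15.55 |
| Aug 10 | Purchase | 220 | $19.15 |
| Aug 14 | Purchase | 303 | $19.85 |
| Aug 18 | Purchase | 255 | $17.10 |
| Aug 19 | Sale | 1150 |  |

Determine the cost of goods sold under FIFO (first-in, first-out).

COGS = $20,652.55

Aug 19, 1150 sold [FIFO — oldest first]: 255 @ $18.40 + 384 @ $15.55 + 220 @ $19.15 + 291 @ $19.85 = $20,652.55
Ending inventory: 12 @ $19.85 + 255 @ $17.10 = $4,598.70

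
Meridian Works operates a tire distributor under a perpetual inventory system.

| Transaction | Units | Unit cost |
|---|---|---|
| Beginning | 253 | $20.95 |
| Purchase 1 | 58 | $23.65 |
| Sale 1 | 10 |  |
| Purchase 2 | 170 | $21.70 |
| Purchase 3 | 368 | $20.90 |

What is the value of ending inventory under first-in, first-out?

Ending inventory = $17,842.75

Sale 1 (10) [FIFO — oldest first]: 10 @ $20.95 = $209.50
Ending inventory: 243 @ $20.95 + 58 @ $23.65 + 170 @ $21.70 + 368 @ $20.90 = $17,842.75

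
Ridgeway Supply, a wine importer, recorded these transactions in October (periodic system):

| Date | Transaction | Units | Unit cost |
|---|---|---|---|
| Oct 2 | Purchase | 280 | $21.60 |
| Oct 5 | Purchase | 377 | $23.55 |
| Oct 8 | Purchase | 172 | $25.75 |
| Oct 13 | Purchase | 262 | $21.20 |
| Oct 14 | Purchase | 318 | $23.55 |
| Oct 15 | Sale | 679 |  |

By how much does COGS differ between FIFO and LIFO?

$99.70

FIFO COGS: 280 @ $21.60 + 377 @ $23.55 + 22 @ $25.75 = $15,492.85
LIFO COGS: 318 @ $23.55 + 262 @ $21.20 + 99 @ $25.75 = $15,592.55
Difference = |$15,492.85 − $15,592.55| = $99.70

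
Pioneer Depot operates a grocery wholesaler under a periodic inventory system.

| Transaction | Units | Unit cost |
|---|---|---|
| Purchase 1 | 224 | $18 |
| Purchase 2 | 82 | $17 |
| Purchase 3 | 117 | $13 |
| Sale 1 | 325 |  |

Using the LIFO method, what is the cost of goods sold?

Sale 1 (325) [LIFO — newest first]: 117 @ $13 + 82 @ $17 + 126 @ $18 = $5,183
Ending inventory: 98 @ $18 = $1,764

COGS = $5,183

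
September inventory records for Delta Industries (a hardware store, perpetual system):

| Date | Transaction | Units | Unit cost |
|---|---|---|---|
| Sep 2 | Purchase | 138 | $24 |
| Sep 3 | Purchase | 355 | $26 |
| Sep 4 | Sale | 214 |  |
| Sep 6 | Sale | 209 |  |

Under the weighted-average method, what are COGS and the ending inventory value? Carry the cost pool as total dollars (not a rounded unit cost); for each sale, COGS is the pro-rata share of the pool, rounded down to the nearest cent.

COGS = $10,761.18; ending inventory = $1,780.82

After Sep 2: 138 on hand, pool $3,312.00 (≈ $24.0000 each)
After Sep 3: 493 on hand, pool $12,542.00 (≈ $25.4402 each)
Sep 4, sell 214: 214/493 × $12,542.00 → $5,444.19
Sep 6, sell 209: 209/279 × $7,097.81 → $5,316.99
Total COGS = $5,444.19 + $5,316.99 = $10,761.18
Ending inventory (cost pool remaining) = $1,780.82
Check: goods available $12,542.00 = COGS $10,761.18 + ending $1,780.82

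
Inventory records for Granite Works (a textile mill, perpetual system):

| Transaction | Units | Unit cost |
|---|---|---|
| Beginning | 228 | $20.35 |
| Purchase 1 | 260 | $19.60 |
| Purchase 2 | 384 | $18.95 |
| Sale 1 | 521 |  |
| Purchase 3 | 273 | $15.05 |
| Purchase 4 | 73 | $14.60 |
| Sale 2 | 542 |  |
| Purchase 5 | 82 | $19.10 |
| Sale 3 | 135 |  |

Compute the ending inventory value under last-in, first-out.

Ending inventory = $2,075.70

Sale 1 (521) [LIFO — newest first]: 384 @ $18.95 + 137 @ $19.60 = $9,962.00
Sale 2 (542) [LIFO — newest first]: 73 @ $14.60 + 273 @ $15.05 + 123 @ $19.60 + 73 @ $20.35 = $9,070.80
Sale 3 (135) [LIFO — newest first]: 82 @ $19.10 + 53 @ $20.35 = $2,644.75
Total COGS = $9,962.00 + $9,070.80 + $2,644.75 = $21,677.55
Ending inventory: 102 @ $20.35 = $2,075.70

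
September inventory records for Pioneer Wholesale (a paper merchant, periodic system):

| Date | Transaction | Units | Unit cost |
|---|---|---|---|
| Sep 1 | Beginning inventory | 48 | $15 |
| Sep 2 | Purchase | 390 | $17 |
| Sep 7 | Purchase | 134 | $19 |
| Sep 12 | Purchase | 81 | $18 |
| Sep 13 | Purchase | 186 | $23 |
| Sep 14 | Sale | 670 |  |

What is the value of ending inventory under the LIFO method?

Sep 14, 670 sold [LIFO — newest first]: 186 @ $23 + 81 @ $18 + 134 @ $19 + 269 @ $17 = $12,855
Ending inventory: 48 @ $15 + 121 @ $17 = $2,777

Ending inventory = $2,777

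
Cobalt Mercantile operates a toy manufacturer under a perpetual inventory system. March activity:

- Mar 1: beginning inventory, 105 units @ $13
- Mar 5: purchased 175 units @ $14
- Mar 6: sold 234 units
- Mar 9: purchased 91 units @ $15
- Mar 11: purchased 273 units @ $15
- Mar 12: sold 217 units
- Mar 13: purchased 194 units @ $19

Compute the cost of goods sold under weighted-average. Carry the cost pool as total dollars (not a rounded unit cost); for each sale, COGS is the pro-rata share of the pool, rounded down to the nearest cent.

After Mar 1: 105 on hand, pool $1,365.00 (≈ $13.0000 each)
After Mar 5: 280 on hand, pool $3,815.00 (≈ $13.6250 each)
Mar 6, sell 234: 234/280 × $3,815.00 → $3,188.25
After Mar 9: 137 on hand, pool $1,991.75 (≈ $14.5383 each)
After Mar 11: 410 on hand, pool $6,086.75 (≈ $14.8457 each)
Mar 12, sell 217: 217/410 × $6,086.75 → $3,221.52
After Mar 13: 387 on hand, pool $6,551.23 (≈ $16.9282 each)
Total COGS = $3,188.25 + $3,221.52 = $6,409.77
Ending inventory (cost pool remaining) = $6,551.23

COGS = $6,409.77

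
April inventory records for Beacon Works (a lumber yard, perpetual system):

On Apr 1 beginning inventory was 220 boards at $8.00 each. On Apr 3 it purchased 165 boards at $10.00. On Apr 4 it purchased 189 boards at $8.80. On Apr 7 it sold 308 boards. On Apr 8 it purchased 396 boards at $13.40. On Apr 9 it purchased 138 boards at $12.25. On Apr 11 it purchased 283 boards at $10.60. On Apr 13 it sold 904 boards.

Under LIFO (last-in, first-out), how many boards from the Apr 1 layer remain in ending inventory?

179

Apr 7, 308 sold [LIFO — newest first]: 189 @ $8.80 + 119 @ $10.00 = $2,853.20
Apr 13, 904 sold [LIFO — newest first]: 283 @ $10.60 + 138 @ $12.25 + 396 @ $13.40 + 46 @ $10.00 + 41 @ $8.00 = $10,784.70
Total COGS = $2,853.20 + $10,784.70 = $13,637.90
Ending inventory: 179 @ $8.00 = $1,432.00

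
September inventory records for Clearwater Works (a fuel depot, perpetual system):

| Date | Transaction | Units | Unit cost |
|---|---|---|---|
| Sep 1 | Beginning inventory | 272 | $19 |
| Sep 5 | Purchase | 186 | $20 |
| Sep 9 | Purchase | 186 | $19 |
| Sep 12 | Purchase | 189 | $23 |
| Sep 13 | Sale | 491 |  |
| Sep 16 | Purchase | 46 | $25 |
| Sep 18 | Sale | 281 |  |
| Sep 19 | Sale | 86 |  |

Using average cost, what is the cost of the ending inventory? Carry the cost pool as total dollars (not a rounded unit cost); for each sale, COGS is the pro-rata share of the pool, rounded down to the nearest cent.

Ending inventory = $434.88

After Sep 1: 272 on hand, pool $5,168.00 (≈ $19.0000 each)
After Sep 5: 458 on hand, pool $8,888.00 (≈ $19.4061 each)
After Sep 9: 644 on hand, pool $12,422.00 (≈ $19.2888 each)
After Sep 12: 833 on hand, pool $16,769.00 (≈ $20.1309 each)
Sep 13, sell 491: 491/833 × $16,769.00 → $9,884.24
After Sep 16: 388 on hand, pool $8,034.76 (≈ $20.7081 each)
Sep 18, sell 281: 281/388 × $8,034.76 → $5,818.98
Sep 19, sell 86: 86/107 × $2,215.78 → $1,780.90
Total COGS = $9,884.24 + $5,818.98 + $1,780.90 = $17,484.12
Ending inventory (cost pool remaining) = $434.88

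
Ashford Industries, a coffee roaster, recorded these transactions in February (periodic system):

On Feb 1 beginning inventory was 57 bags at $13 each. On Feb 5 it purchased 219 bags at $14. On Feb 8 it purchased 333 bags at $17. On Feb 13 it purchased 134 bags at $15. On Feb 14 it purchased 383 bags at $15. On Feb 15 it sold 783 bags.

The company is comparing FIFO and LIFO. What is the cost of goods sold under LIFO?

FIFO COGS: 57 @ $13 + 219 @ $14 + 333 @ $17 + 134 @ $15 + 40 @ $15 = $12,078
LIFO COGS: 383 @ $15 + 134 @ $15 + 266 @ $17 = $12,277

COGS = $12,277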